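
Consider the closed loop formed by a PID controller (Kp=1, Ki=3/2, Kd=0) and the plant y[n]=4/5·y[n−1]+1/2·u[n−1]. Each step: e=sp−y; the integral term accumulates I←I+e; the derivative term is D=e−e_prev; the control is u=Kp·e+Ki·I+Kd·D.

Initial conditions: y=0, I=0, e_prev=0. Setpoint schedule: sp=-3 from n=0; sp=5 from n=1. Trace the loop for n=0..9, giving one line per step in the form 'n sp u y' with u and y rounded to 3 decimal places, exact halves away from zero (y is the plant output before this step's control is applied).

0 -3 -7.500 0.000
1 5 17.375 -3.750
2 5 6.906 5.688
3 5 0.086 8.003
4 5 -0.525 6.445
5 5 1.186 4.894
6 5 2.310 4.508
7 5 2.415 4.761
8 5 2.135 5.016
9 5 1.950 5.081

(exact arithmetic carried between steps; '≈' marks a value shown rounded to 6 d.p. or computed from one; I and e_prev carry over from the previous line; the table rounds u and y to 3 d.p., halves away from zero)
n=0: y=0, sp=-3, e=sp−y=-3; I=-3, D=e−e_prev=-3; u=1·(-3)+3/2·(-3)+0·(-3)=-7.5; next y=4/5·0+1/2·(-7.5)=-3.75
n=1: y=-3.75, sp=5, e=sp−y=8.75; I=5.75, D=e−e_prev=11.75; u=1·8.75+3/2·5.75+0·11.75=17.375; next y=4/5·(-3.75)+1/2·17.375=5.6875
n=2: y=5.6875, sp=5, e=sp−y=-0.6875; I=5.0625, D=e−e_prev=-9.4375; u=1·(-0.6875)+3/2·5.0625+0·(-9.4375)=6.90625; next y=4/5·5.6875+1/2·6.90625=8.003125
n=3: y=8.003125, sp=5, e=sp−y=-3.003125; I=2.059375, D=e−e_prev=-2.315625; u=1·(-3.003125)+3/2·2.059375+0·(-2.315625)≈0.085938; next y=4/5·8.003125+1/2·0.085938≈6.445469
n=4: y≈6.445469, sp=5, e=sp−y≈-1.445469; I≈0.613906, D=e−e_prev≈1.557656; u=1·(-1.445469)+3/2·0.613906+0·1.557656≈-0.524609; next y=4/5·6.445469+1/2·(-0.524609)≈4.894070
n=5: y≈4.894070, sp=5, e=sp−y≈0.105930; I≈0.719836, D=e−e_prev≈1.551398; u=1·0.105930+3/2·0.719836+0·1.551398≈1.185684; next y=4/5·4.894070+1/2·1.185684≈4.508098
n=6: y≈4.508098, sp=5, e=sp−y≈0.491902; I≈1.211738, D=e−e_prev≈0.385972; u=1·0.491902+3/2·1.211738+0·0.385972≈2.309509; next y=4/5·4.508098+1/2·2.309509≈4.761233
n=7: y≈4.761233, sp=5, e=sp−y≈0.238767; I≈1.450505, D=e−e_prev≈-0.253135; u=1·0.238767+3/2·1.450505+0·(-0.253135)≈2.414525; next y=4/5·4.761233+1/2·2.414525≈5.016249
n=8: y≈5.016249, sp=5, e=sp−y≈-0.016249; I≈1.434256, D=e−e_prev≈-0.255016; u=1·(-0.016249)+3/2·1.434256+0·(-0.255016)≈2.135136; next y=4/5·5.016249+1/2·2.135136≈5.080567
n=9: y≈5.080567, sp=5, e=sp−y≈-0.080567; I≈1.353690, D=e−e_prev≈-0.064318; u=1·(-0.080567)+3/2·1.353690+0·(-0.064318)≈1.949967; next y=4/5·5.080567+1/2·1.949967≈5.039437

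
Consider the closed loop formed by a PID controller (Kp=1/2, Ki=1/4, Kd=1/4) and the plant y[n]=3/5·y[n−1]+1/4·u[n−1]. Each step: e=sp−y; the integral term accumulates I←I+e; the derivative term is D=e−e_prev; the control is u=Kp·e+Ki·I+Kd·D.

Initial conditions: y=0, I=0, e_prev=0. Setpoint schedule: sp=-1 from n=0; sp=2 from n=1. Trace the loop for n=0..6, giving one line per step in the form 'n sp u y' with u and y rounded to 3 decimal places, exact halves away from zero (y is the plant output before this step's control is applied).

0 -1 -1.000 0.000
1 2 2.250 -0.250
2 2 1.338 0.413
3 2 1.731 0.582
4 2 1.928 0.782
5 2 2.113 0.951
6 2 2.270 1.099

(exact arithmetic carried between steps; '≈' marks a value shown rounded to 6 d.p. or computed from one; I and e_prev carry over from the previous line; the table rounds u and y to 3 d.p., halves away from zero)
n=0: y=0, sp=-1, e=sp−y=-1; I=-1, D=e−e_prev=-1; u=1/2·(-1)+1/4·(-1)+1/4·(-1)=-1; next y=3/5·0+1/4·(-1)=-0.25
n=1: y=-0.25, sp=2, e=sp−y=2.25; I=1.25, D=e−e_prev=3.25; u=1/2·2.25+1/4·1.25+1/4·3.25=2.25; next y=3/5·(-0.25)+1/4·2.25=0.4125
n=2: y=0.4125, sp=2, e=sp−y=1.5875; I=2.8375, D=e−e_prev=-0.6625; u=1/2·1.5875+1/4·2.8375+1/4·(-0.6625)=1.3375; next y=3/5·0.4125+1/4·1.3375=0.581875
n=3: y=0.581875, sp=2, e=sp−y=1.418125; I=4.255625, D=e−e_prev=-0.169375; u=1/2·1.418125+1/4·4.255625+1/4·(-0.169375)=1.730625; next y=3/5·0.581875+1/4·1.730625≈0.781781
n=4: y≈0.781781, sp=2, e=sp−y≈1.218219; I≈5.473844, D=e−e_prev≈-0.199906; u=1/2·1.218219+1/4·5.473844+1/4·(-0.199906)≈1.927594; next y=3/5·0.781781+1/4·1.927594≈0.950967
n=5: y≈0.950967, sp=2, e=sp−y≈1.049033; I≈6.522877, D=e−e_prev≈-0.169186; u=1/2·1.049033+1/4·6.522877+1/4·(-0.169186)≈2.112939; next y=3/5·0.950967+1/4·2.112939≈1.098815
n=6: y≈1.098815, sp=2, e=sp−y≈0.901185; I≈7.424061, D=e−e_prev≈-0.147848; u=1/2·0.901185+1/4·7.424061+1/4·(-0.147848)≈2.269646; next y=3/5·1.098815+1/4·2.269646≈1.226701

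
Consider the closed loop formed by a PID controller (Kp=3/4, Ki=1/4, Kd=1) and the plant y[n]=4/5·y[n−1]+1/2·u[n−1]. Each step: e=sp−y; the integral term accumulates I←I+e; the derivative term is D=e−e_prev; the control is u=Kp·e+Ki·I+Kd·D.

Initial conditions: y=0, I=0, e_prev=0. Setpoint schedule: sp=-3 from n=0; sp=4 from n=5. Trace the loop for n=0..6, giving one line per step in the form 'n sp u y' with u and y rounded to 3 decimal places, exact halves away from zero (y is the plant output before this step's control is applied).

(exact arithmetic carried between steps; '≈' marks a value shown rounded to 6 d.p. or computed from one; I and e_prev carry over from the previous line; the table rounds u and y to 3 d.p., halves away from zero)
n=0: y=0, sp=-3, e=sp−y=-3; I=-3, D=e−e_prev=-3; u=3/4·(-3)+1/4·(-3)+1·(-3)=-6; next y=4/5·0+1/2·(-6)=-3
n=1: y=-3, sp=-3, e=sp−y=0; I=-3, D=e−e_prev=3; u=3/4·0+1/4·(-3)+1·3=2.25; next y=4/5·(-3)+1/2·2.25=-1.275
n=2: y=-1.275, sp=-3, e=sp−y=-1.725; I=-4.725, D=e−e_prev=-1.725; u=3/4·(-1.725)+1/4·(-4.725)+1·(-1.725)=-4.2; next y=4/5·(-1.275)+1/2·(-4.2)=-3.12
n=3: y=-3.12, sp=-3, e=sp−y=0.12; I=-4.605, D=e−e_prev=1.845; u=3/4·0.12+1/4·(-4.605)+1·1.845=0.78375; next y=4/5·(-3.12)+1/2·0.78375=-2.104125
n=4: y=-2.104125, sp=-3, e=sp−y=-0.895875; I=-5.500875, D=e−e_prev=-1.015875; u=3/4·(-0.895875)+1/4·(-5.500875)+1·(-1.015875)=-3.063; next y=4/5·(-2.104125)+1/2·(-3.063)=-3.2148
n=5: y=-3.2148, sp=4, e=sp−y=7.2148; I=1.713925, D=e−e_prev=8.110675; u=3/4·7.2148+1/4·1.713925+1·8.110675≈13.950256; next y=4/5·(-3.2148)+1/2·13.950256≈4.403288
n=6: y≈4.403288, sp=4, e=sp−y≈-0.403288; I≈1.310637, D=e−e_prev≈-7.618088; u=3/4·(-0.403288)+1/4·1.310637+1·(-7.618088)≈-7.592895; next y=4/5·4.403288+1/2·(-7.592895)≈-0.273817

0 -3 -6.000 0.000
1 -3 2.250 -3.000
2 -3 -4.200 -1.275
3 -3 0.784 -3.120
4 -3 -3.063 -2.104
5 4 13.950 -3.215
6 4 -7.593 4.403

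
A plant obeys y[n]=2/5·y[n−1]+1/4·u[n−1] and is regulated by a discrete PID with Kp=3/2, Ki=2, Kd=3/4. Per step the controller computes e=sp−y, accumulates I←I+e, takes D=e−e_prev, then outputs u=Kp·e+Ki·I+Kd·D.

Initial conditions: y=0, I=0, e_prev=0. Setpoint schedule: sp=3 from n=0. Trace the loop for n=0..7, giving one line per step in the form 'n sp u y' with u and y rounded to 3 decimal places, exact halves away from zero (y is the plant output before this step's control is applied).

0 3 12.750 0.000
1 3 2.953 3.188
2 3 9.959 2.013
3 3 5.604 3.295
4 3 8.423 2.719
5 3 6.537 3.193
6 3 7.704 2.912
7 3 6.909 3.091

(exact arithmetic carried between steps; '≈' marks a value shown rounded to 6 d.p. or computed from one; I and e_prev carry over from the previous line; the table rounds u and y to 3 d.p., halves away from zero)
n=0: y=0, sp=3, e=sp−y=3; I=3, D=e−e_prev=3; u=3/2·3+2·3+3/4·3=12.75; next y=2/5·0+1/4·12.75=3.1875
n=1: y=3.1875, sp=3, e=sp−y=-0.1875; I=2.8125, D=e−e_prev=-3.1875; u=3/2·(-0.1875)+2·2.8125+3/4·(-3.1875)=2.953125; next y=2/5·3.1875+1/4·2.953125≈2.013281
n=2: y≈2.013281, sp=3, e=sp−y≈0.986719; I≈3.799219, D=e−e_prev≈1.174219; u=3/2·0.986719+2·3.799219+3/4·1.174219≈9.959180; next y=2/5·2.013281+1/4·9.959180≈3.295107
n=3: y≈3.295107, sp=3, e=sp−y≈-0.295107; I≈3.504111, D=e−e_prev≈-1.281826; u=3/2·(-0.295107)+2·3.504111+3/4·(-1.281826)≈5.604192; next y=2/5·3.295107+1/4·5.604192≈2.719091
n=4: y≈2.719091, sp=3, e=sp−y≈0.280909; I≈3.785020, D=e−e_prev≈0.576016; u=3/2·0.280909+2·3.785020+3/4·0.576016≈8.423417; next y=2/5·2.719091+1/4·8.423417≈3.193491
n=5: y≈3.193491, sp=3, e=sp−y≈-0.193491; I≈3.591530, D=e−e_prev≈-0.474400; u=3/2·(-0.193491)+2·3.591530+3/4·(-0.474400)≈6.537024; next y=2/5·3.193491+1/4·6.537024≈2.911652
n=6: y≈2.911652, sp=3, e=sp−y≈0.088348; I≈3.679878, D=e−e_prev≈0.281838; u=3/2·0.088348+2·3.679878+3/4·0.281838≈7.703656; next y=2/5·2.911652+1/4·7.703656≈3.090575
n=7: y≈3.090575, sp=3, e=sp−y≈-0.090575; I≈3.589303, D=e−e_prev≈-0.178923; u=3/2·(-0.090575)+2·3.589303+3/4·(-0.178923)≈6.908552; next y=2/5·3.090575+1/4·6.908552≈2.963368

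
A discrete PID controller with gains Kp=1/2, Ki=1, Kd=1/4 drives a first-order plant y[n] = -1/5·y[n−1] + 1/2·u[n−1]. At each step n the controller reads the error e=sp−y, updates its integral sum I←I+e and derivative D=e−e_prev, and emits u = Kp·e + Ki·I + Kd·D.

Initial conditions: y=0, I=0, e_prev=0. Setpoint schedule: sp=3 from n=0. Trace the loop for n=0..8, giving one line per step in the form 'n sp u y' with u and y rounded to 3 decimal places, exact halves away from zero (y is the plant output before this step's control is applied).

0 3 5.250 0.000
1 3 2.906 2.625
2 3 6.907 0.928
3 3 4.460 3.268
4 3 7.737 1.576
5 3 5.278 3.553
6 3 8.063 1.929
7 3 5.723 3.646
8 3 8.155 2.132

(exact arithmetic carried between steps; '≈' marks a value shown rounded to 6 d.p. or computed from one; I and e_prev carry over from the previous line; the table rounds u and y to 3 d.p., halves away from zero)
n=0: y=0, sp=3, e=sp−y=3; I=3, D=e−e_prev=3; u=1/2·3+1·3+1/4·3=5.25; next y=-1/5·0+1/2·5.25=2.625
n=1: y=2.625, sp=3, e=sp−y=0.375; I=3.375, D=e−e_prev=-2.625; u=1/2·0.375+1·3.375+1/4·(-2.625)=2.90625; next y=-1/5·2.625+1/2·2.90625=0.928125
n=2: y=0.928125, sp=3, e=sp−y=2.071875; I=5.446875, D=e−e_prev=1.696875; u=1/2·2.071875+1·5.446875+1/4·1.696875≈6.907031; next y=-1/5·0.928125+1/2·6.907031≈3.267891
n=3: y≈3.267891, sp=3, e=sp−y≈-0.267891; I≈5.178984, D=e−e_prev≈-2.339766; u=1/2·(-0.267891)+1·5.178984+1/4·(-2.339766)≈4.460098; next y=-1/5·3.267891+1/2·4.460098≈1.576471
n=4: y≈1.576471, sp=3, e=sp−y≈1.423529; I≈6.602514, D=e−e_prev≈1.691420; u=1/2·1.423529+1·6.602514+1/4·1.691420≈7.737133; next y=-1/5·1.576471+1/2·7.737133≈3.553273
n=5: y≈3.553273, sp=3, e=sp−y≈-0.553273; I≈6.049241, D=e−e_prev≈-1.976802; u=1/2·(-0.553273)+1·6.049241+1/4·(-1.976802)≈5.278404; next y=-1/5·3.553273+1/2·5.278404≈1.928548
n=6: y≈1.928548, sp=3, e=sp−y≈1.071452; I≈7.120693, D=e−e_prev≈1.624725; u=1/2·1.071452+1·7.120693+1/4·1.624725≈8.062601; next y=-1/5·1.928548+1/2·8.062601≈3.645591
n=7: y≈3.645591, sp=3, e=sp−y≈-0.645591; I≈6.475103, D=e−e_prev≈-1.717043; u=1/2·(-0.645591)+1·6.475103+1/4·(-1.717043)≈5.723046; next y=-1/5·3.645591+1/2·5.723046≈2.132405
n=8: y≈2.132405, sp=3, e=sp−y≈0.867595; I≈7.342698, D=e−e_prev≈1.513186; u=1/2·0.867595+1·7.342698+1/4·1.513186≈8.154792; next y=-1/5·2.132405+1/2·8.154792≈3.650915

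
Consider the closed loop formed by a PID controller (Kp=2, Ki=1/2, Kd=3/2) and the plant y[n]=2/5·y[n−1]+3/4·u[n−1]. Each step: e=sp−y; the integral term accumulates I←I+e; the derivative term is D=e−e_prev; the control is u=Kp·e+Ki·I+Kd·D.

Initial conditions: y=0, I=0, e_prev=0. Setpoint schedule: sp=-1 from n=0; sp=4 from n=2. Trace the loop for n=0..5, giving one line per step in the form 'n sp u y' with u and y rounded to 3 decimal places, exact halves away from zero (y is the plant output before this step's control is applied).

0 -1 -4.000 0.000
1 -1 9.000 -3.000
2 4 -8.700 5.550
3 4 35.270 -4.305
4 4 -91.502 24.731
5 4 275.545 -58.734

(exact arithmetic carried between steps; '≈' marks a value shown rounded to 6 d.p. or computed from one; I and e_prev carry over from the previous line; the table rounds u and y to 3 d.p., halves away from zero)
n=0: y=0, sp=-1, e=sp−y=-1; I=-1, D=e−e_prev=-1; u=2·(-1)+1/2·(-1)+3/2·(-1)=-4; next y=2/5·0+3/4·(-4)=-3
n=1: y=-3, sp=-1, e=sp−y=2; I=1, D=e−e_prev=3; u=2·2+1/2·1+3/2·3=9; next y=2/5·(-3)+3/4·9=5.55
n=2: y=5.55, sp=4, e=sp−y=-1.55; I=-0.55, D=e−e_prev=-3.55; u=2·(-1.55)+1/2·(-0.55)+3/2·(-3.55)=-8.7; next y=2/5·5.55+3/4·(-8.7)=-4.305
n=3: y=-4.305, sp=4, e=sp−y=8.305; I=7.755, D=e−e_prev=9.855; u=2·8.305+1/2·7.755+3/2·9.855=35.27; next y=2/5·(-4.305)+3/4·35.27=24.7305
n=4: y=24.7305, sp=4, e=sp−y=-20.7305; I=-12.9755, D=e−e_prev=-29.0355; u=2·(-20.7305)+1/2·(-12.9755)+3/2·(-29.0355)=-91.502; next y=2/5·24.7305+3/4·(-91.502)=-58.7343
n=5: y=-58.7343, sp=4, e=sp−y=62.7343; I=49.7588, D=e−e_prev=83.4648; u=2·62.7343+1/2·49.7588+3/2·83.4648=275.5452; next y=2/5·(-58.7343)+3/4·275.5452=183.16518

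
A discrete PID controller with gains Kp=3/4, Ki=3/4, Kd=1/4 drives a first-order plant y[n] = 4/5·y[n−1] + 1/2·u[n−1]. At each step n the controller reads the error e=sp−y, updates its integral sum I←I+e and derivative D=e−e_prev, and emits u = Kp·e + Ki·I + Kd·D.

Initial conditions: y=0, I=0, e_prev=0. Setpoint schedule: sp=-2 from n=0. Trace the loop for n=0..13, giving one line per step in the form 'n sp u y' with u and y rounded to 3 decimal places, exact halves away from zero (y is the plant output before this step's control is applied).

(exact arithmetic carried between steps; '≈' marks a value shown rounded to 6 d.p. or computed from one; I and e_prev carry over from the previous line; the table rounds u and y to 3 d.p., halves away from zero)
n=0: y=0, sp=-2, e=sp−y=-2; I=-2, D=e−e_prev=-2; u=3/4·(-2)+3/4·(-2)+1/4·(-2)=-3.5; next y=4/5·0+1/2·(-3.5)=-1.75
n=1: y=-1.75, sp=-2, e=sp−y=-0.25; I=-2.25, D=e−e_prev=1.75; u=3/4·(-0.25)+3/4·(-2.25)+1/4·1.75=-1.4375; next y=4/5·(-1.75)+1/2·(-1.4375)=-2.11875
n=2: y=-2.11875, sp=-2, e=sp−y=0.11875; I=-2.13125, D=e−e_prev=0.36875; u=3/4·0.11875+3/4·(-2.13125)+1/4·0.36875≈-1.417188; next y=4/5·(-2.11875)+1/2·(-1.417188)≈-2.403594
n=3: y≈-2.403594, sp=-2, e=sp−y≈0.403594; I≈-1.727656, D=e−e_prev≈0.284844; u=3/4·0.403594+3/4·(-1.727656)+1/4·0.284844≈-0.921836; next y=4/5·(-2.403594)+1/2·(-0.921836)≈-2.383793
n=4: y≈-2.383793, sp=-2, e=sp−y≈0.383793; I≈-1.343863, D=e−e_prev≈-0.019801; u=3/4·0.383793+3/4·(-1.343863)+1/4·(-0.019801)≈-0.725003; next y=4/5·(-2.383793)+1/2·(-0.725003)≈-2.269536
n=5: y≈-2.269536, sp=-2, e=sp−y≈0.269536; I≈-1.074327, D=e−e_prev≈-0.114257; u=3/4·0.269536+3/4·(-1.074327)+1/4·(-0.114257)≈-0.632158; next y=4/5·(-2.269536)+1/2·(-0.632158)≈-2.131708
n=6: y≈-2.131708, sp=-2, e=sp−y≈0.131708; I≈-0.942620, D=e−e_prev≈-0.137828; u=3/4·0.131708+3/4·(-0.942620)+1/4·(-0.137828)≈-0.642641; next y=4/5·(-2.131708)+1/2·(-0.642641)≈-2.026687
n=7: y≈-2.026687, sp=-2, e=sp−y≈0.026687; I≈-0.915933, D=e−e_prev≈-0.105021; u=3/4·0.026687+3/4·(-0.915933)+1/4·(-0.105021)≈-0.693190; next y=4/5·(-2.026687)+1/2·(-0.693190)≈-1.967944
n=8: y≈-1.967944, sp=-2, e=sp−y≈-0.032056; I≈-0.947989, D=e−e_prev≈-0.058742; u=3/4·(-0.032056)+3/4·(-0.947989)+1/4·(-0.058742)≈-0.749719; next y=4/5·(-1.967944)+1/2·(-0.749719)≈-1.949215
n=9: y≈-1.949215, sp=-2, e=sp−y≈-0.050785; I≈-0.998774, D=e−e_prev≈-0.018729; u=3/4·(-0.050785)+3/4·(-0.998774)+1/4·(-0.018729)≈-0.791852; next y=4/5·(-1.949215)+1/2·(-0.791852)≈-1.955298
n=10: y≈-1.955298, sp=-2, e=sp−y≈-0.044702; I≈-1.043476, D=e−e_prev≈0.006083; u=3/4·(-0.044702)+3/4·(-1.043476)+1/4·0.006083≈-0.814613; next y=4/5·(-1.955298)+1/2·(-0.814613)≈-1.971545
n=11: y≈-1.971545, sp=-2, e=sp−y≈-0.028455; I≈-1.071931, D=e−e_prev≈0.016247; u=3/4·(-0.028455)+3/4·(-1.071931)+1/4·0.016247≈-0.821228; next y=4/5·(-1.971545)+1/2·(-0.821228)≈-1.987850
n=12: y≈-1.987850, sp=-2, e=sp−y≈-0.012150; I≈-1.084081, D=e−e_prev≈0.016305; u=3/4·(-0.012150)+3/4·(-1.084081)+1/4·0.016305≈-0.818097; next y=4/5·(-1.987850)+1/2·(-0.818097)≈-1.999329
n=13: y≈-1.999329, sp=-2, e=sp−y≈-0.000671; I≈-1.084753, D=e−e_prev≈0.011479; u=3/4·(-0.000671)+3/4·(-1.084753)+1/4·0.011479≈-0.811199; next y=4/5·(-1.999329)+1/2·(-0.811199)≈-2.005062

0 -2 -3.500 0.000
1 -2 -1.438 -1.750
2 -2 -1.417 -2.119
3 -2 -0.922 -2.404
4 -2 -0.725 -2.384
5 -2 -0.632 -2.270
6 -2 -0.643 -2.132
7 -2 -0.693 -2.027
8 -2 -0.750 -1.968
9 -2 -0.792 -1.949
10 -2 -0.815 -1.955
11 -2 -0.821 -1.972
12 -2 -0.818 -1.988
13 -2 -0.811 -1.999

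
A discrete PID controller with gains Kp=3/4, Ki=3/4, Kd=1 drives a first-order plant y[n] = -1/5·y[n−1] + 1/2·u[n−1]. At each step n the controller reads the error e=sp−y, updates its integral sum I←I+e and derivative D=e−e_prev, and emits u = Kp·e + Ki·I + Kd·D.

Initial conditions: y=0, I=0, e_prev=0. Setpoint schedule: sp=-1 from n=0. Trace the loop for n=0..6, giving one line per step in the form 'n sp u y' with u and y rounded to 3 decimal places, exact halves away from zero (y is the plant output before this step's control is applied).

(exact arithmetic carried between steps; '≈' marks a value shown rounded to 6 d.p. or computed from one; I and e_prev carry over from the previous line; the table rounds u and y to 3 d.p., halves away from zero)
n=0: y=0, sp=-1, e=sp−y=-1; I=-1, D=e−e_prev=-1; u=3/4·(-1)+3/4·(-1)+1·(-1)=-2.5; next y=-1/5·0+1/2·(-2.5)=-1.25
n=1: y=-1.25, sp=-1, e=sp−y=0.25; I=-0.75, D=e−e_prev=1.25; u=3/4·0.25+3/4·(-0.75)+1·1.25=0.875; next y=-1/5·(-1.25)+1/2·0.875=0.6875
n=2: y=0.6875, sp=-1, e=sp−y=-1.6875; I=-2.4375, D=e−e_prev=-1.9375; u=3/4·(-1.6875)+3/4·(-2.4375)+1·(-1.9375)=-5.03125; next y=-1/5·0.6875+1/2·(-5.03125)=-2.653125
n=3: y=-2.653125, sp=-1, e=sp−y=1.653125; I=-0.784375, D=e−e_prev=3.340625; u=3/4·1.653125+3/4·(-0.784375)+1·3.340625≈3.992188; next y=-1/5·(-2.653125)+1/2·3.992188≈2.526719
n=4: y≈2.526719, sp=-1, e=sp−y≈-3.526719; I≈-4.311094, D=e−e_prev≈-5.179844; u=3/4·(-3.526719)+3/4·(-4.311094)+1·(-5.179844)≈-11.058203; next y=-1/5·2.526719+1/2·(-11.058203)≈-6.034445
n=5: y≈-6.034445, sp=-1, e=sp−y≈5.034445; I≈0.723352, D=e−e_prev≈8.561164; u=3/4·5.034445+3/4·0.723352+1·8.561164≈12.879512; next y=-1/5·(-6.034445)+1/2·12.879512≈7.646645
n=6: y≈7.646645, sp=-1, e=sp−y≈-8.646645; I≈-7.923293, D=e−e_prev≈-13.681090; u=3/4·(-8.646645)+3/4·(-7.923293)+1·(-13.681090)≈-26.108544; next y=-1/5·7.646645+1/2·(-26.108544)≈-14.583601

0 -1 -2.500 0.000
1 -1 0.875 -1.250
2 -1 -5.031 0.688
3 -1 3.992 -2.653
4 -1 -11.058 2.527
5 -1 12.880 -6.034
6 -1 -26.109 7.647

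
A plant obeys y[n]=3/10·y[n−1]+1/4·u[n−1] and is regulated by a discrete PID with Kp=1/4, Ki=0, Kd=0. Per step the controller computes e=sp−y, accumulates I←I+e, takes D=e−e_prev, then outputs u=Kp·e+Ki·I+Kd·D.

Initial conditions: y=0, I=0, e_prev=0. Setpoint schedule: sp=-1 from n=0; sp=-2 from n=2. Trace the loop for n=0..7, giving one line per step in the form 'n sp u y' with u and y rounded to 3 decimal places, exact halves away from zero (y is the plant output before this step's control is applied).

(exact arithmetic carried between steps; '≈' marks a value shown rounded to 6 d.p. or computed from one; I and e_prev carry over from the previous line; the table rounds u and y to 3 d.p., halves away from zero)
n=0: y=0, sp=-1, e=sp−y=-1; I=-1, D=e−e_prev=-1; u=1/4·(-1)+0·(-1)+0·(-1)=-0.25; next y=3/10·0+1/4·(-0.25)=-0.0625
n=1: y=-0.0625, sp=-1, e=sp−y=-0.9375; I=-1.9375, D=e−e_prev=0.0625; u=1/4·(-0.9375)+0·(-1.9375)+0·0.0625=-0.234375; next y=3/10·(-0.0625)+1/4·(-0.234375)≈-0.077344
n=2: y≈-0.077344, sp=-2, e=sp−y≈-1.922656; I≈-3.860156, D=e−e_prev≈-0.985156; u=1/4·(-1.922656)+0·(-3.860156)+0·(-0.985156)≈-0.480664; next y=3/10·(-0.077344)+1/4·(-0.480664)≈-0.143369
n=3: y≈-0.143369, sp=-2, e=sp−y≈-1.856631; I≈-5.716787, D=e−e_prev≈0.066025; u=1/4·(-1.856631)+0·(-5.716787)+0·0.066025≈-0.464158; next y=3/10·(-0.143369)+1/4·(-0.464158)≈-0.159050
n=4: y≈-0.159050, sp=-2, e=sp−y≈-1.840950; I≈-7.557737, D=e−e_prev≈0.015681; u=1/4·(-1.840950)+0·(-7.557737)+0·0.015681≈-0.460237; next y=3/10·(-0.159050)+1/4·(-0.460237)≈-0.162774
n=5: y≈-0.162774, sp=-2, e=sp−y≈-1.837226; I≈-9.394963, D=e−e_prev≈0.003724; u=1/4·(-1.837226)+0·(-9.394963)+0·0.003724≈-0.459306; next y=3/10·(-0.162774)+1/4·(-0.459306)≈-0.163659
n=6: y≈-0.163659, sp=-2, e=sp−y≈-1.836341; I≈-11.231304, D=e−e_prev≈0.000885; u=1/4·(-1.836341)+0·(-11.231304)+0·0.000885≈-0.459085; next y=3/10·(-0.163659)+1/4·(-0.459085)≈-0.163869
n=7: y≈-0.163869, sp=-2, e=sp−y≈-1.836131; I≈-13.067435, D=e−e_prev≈0.000210; u=1/4·(-1.836131)+0·(-13.067435)+0·0.000210≈-0.459033; next y=3/10·(-0.163869)+1/4·(-0.459033)≈-0.163919

0 -1 -0.250 0.000
1 -1 -0.234 -0.063
2 -2 -0.481 -0.077
3 -2 -0.464 -0.143
4 -2 -0.460 -0.159
5 -2 -0.459 -0.163
6 -2 -0.459 -0.164
7 -2 -0.459 -0.164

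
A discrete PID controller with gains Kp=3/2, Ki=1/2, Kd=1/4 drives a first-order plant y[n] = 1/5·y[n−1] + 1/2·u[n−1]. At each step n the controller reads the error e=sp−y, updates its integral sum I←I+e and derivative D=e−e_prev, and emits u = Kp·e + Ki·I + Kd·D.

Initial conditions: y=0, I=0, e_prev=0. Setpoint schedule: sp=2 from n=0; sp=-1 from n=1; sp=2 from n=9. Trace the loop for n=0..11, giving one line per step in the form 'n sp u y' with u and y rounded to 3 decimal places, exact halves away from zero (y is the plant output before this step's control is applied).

(exact arithmetic carried between steps; '≈' marks a value shown rounded to 6 d.p. or computed from one; I and e_prev carry over from the previous line; the table rounds u and y to 3 d.p., halves away from zero)
n=0: y=0, sp=2, e=sp−y=2; I=2, D=e−e_prev=2; u=3/2·2+1/2·2+1/4·2=4.5; next y=1/5·0+1/2·4.5=2.25
n=1: y=2.25, sp=-1, e=sp−y=-3.25; I=-1.25, D=e−e_prev=-5.25; u=3/2·(-3.25)+1/2·(-1.25)+1/4·(-5.25)=-6.8125; next y=1/5·2.25+1/2·(-6.8125)=-2.95625
n=2: y=-2.95625, sp=-1, e=sp−y=1.95625; I=0.70625, D=e−e_prev=5.20625; u=3/2·1.95625+1/2·0.70625+1/4·5.20625≈4.589063; next y=1/5·(-2.95625)+1/2·4.589063≈1.703281
n=3: y≈1.703281, sp=-1, e=sp−y≈-2.703281; I≈-1.997031, D=e−e_prev≈-4.659531; u=3/2·(-2.703281)+1/2·(-1.997031)+1/4·(-4.659531)≈-6.218320; next y=1/5·1.703281+1/2·(-6.218320)≈-2.768504
n=4: y≈-2.768504, sp=-1, e=sp−y≈1.768504; I≈-0.228527, D=e−e_prev≈4.471785; u=3/2·1.768504+1/2·(-0.228527)+1/4·4.471785≈3.656438; next y=1/5·(-2.768504)+1/2·3.656438≈1.274518
n=5: y≈1.274518, sp=-1, e=sp−y≈-2.274518; I≈-2.503046, D=e−e_prev≈-4.043022; u=3/2·(-2.274518)+1/2·(-2.503046)+1/4·(-4.043022)≈-5.674056; next y=1/5·1.274518+1/2·(-5.674056)≈-2.582124
n=6: y≈-2.582124, sp=-1, e=sp−y≈1.582124; I≈-0.920921, D=e−e_prev≈3.856643; u=3/2·1.582124+1/2·(-0.920921)+1/4·3.856643≈2.876887; next y=1/5·(-2.582124)+1/2·2.876887≈0.922018
n=7: y≈0.922018, sp=-1, e=sp−y≈-1.922018; I≈-2.842940, D=e−e_prev≈-3.504143; u=3/2·(-1.922018)+1/2·(-2.842940)+1/4·(-3.504143)≈-5.180533; next y=1/5·0.922018+1/2·(-5.180533)≈-2.405863
n=8: y≈-2.405863, sp=-1, e=sp−y≈1.405863; I≈-1.437077, D=e−e_prev≈3.327881; u=3/2·1.405863+1/2·(-1.437077)+1/4·3.327881≈2.222226; next y=1/5·(-2.405863)+1/2·2.222226≈0.629941
n=9: y≈0.629941, sp=2, e=sp−y≈1.370059; I≈-0.067017, D=e−e_prev≈-0.035804; u=3/2·1.370059+1/2·(-0.067017)+1/4·(-0.035804)≈2.012630; next y=1/5·0.629941+1/2·2.012630≈1.132303
n=10: y≈1.132303, sp=2, e=sp−y≈0.867697; I≈0.800680, D=e−e_prev≈-0.502362; u=3/2·0.867697+1/2·0.800680+1/4·(-0.502362)≈1.576295; next y=1/5·1.132303+1/2·1.576295≈1.014608
n=11: y≈1.014608, sp=2, e=sp−y≈0.985392; I≈1.786072, D=e−e_prev≈0.117695; u=3/2·0.985392+1/2·1.786072+1/4·0.117695≈2.400547; next y=1/5·1.014608+1/2·2.400547≈1.403195

0 2 4.500 0.000
1 -1 -6.813 2.250
2 -1 4.589 -2.956
3 -1 -6.218 1.703
4 -1 3.656 -2.769
5 -1 -5.674 1.275
6 -1 2.877 -2.582
7 -1 -5.181 0.922
8 -1 2.222 -2.406
9 2 2.013 0.630
10 2 1.576 1.132
11 2 2.401 1.015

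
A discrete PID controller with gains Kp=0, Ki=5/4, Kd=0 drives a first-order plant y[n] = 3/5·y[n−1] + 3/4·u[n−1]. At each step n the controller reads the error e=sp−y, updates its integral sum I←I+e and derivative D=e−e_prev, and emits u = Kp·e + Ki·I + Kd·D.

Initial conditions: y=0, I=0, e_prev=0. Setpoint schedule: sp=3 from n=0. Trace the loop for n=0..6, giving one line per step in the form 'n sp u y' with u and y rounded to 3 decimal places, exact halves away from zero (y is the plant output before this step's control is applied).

0 3 3.750 0.000
1 3 3.984 2.813
2 3 1.890 4.676
3 3 0.361 4.223
4 3 0.606 2.805
5 3 1.684 2.137
6 3 2.253 2.545

(exact arithmetic carried between steps; '≈' marks a value shown rounded to 6 d.p. or computed from one; I and e_prev carry over from the previous line; the table rounds u and y to 3 d.p., halves away from zero)
n=0: y=0, sp=3, e=sp−y=3; I=3, D=e−e_prev=3; u=0·3+5/4·3+0·3=3.75; next y=3/5·0+3/4·3.75=2.8125
n=1: y=2.8125, sp=3, e=sp−y=0.1875; I=3.1875, D=e−e_prev=-2.8125; u=0·0.1875+5/4·3.1875+0·(-2.8125)=3.984375; next y=3/5·2.8125+3/4·3.984375≈4.675781
n=2: y≈4.675781, sp=3, e=sp−y≈-1.675781; I≈1.511719, D=e−e_prev≈-1.863281; u=0·(-1.675781)+5/4·1.511719+0·(-1.863281)≈1.889648; next y=3/5·4.675781+3/4·1.889648≈4.222705
n=3: y≈4.222705, sp=3, e=sp−y≈-1.222705; I≈0.289014, D=e−e_prev≈0.453076; u=0·(-1.222705)+5/4·0.289014+0·0.453076≈0.361267; next y=3/5·4.222705+3/4·0.361267≈2.804573
n=4: y≈2.804573, sp=3, e=sp−y≈0.195427; I≈0.484440, D=e−e_prev≈1.418132; u=0·0.195427+5/4·0.484440+0·1.418132≈0.605550; next y=3/5·2.804573+3/4·0.605550≈2.136907
n=5: y≈2.136907, sp=3, e=sp−y≈0.863093; I≈1.347534, D=e−e_prev≈0.667667; u=0·0.863093+5/4·1.347534+0·0.667667≈1.684417; next y=3/5·2.136907+3/4·1.684417≈2.545457
n=6: y≈2.545457, sp=3, e=sp−y≈0.454543; I≈1.802077, D=e−e_prev≈-0.408550; u=0·0.454543+5/4·1.802077+0·(-0.408550)≈2.252596; next y=3/5·2.545457+3/4·2.252596≈3.216721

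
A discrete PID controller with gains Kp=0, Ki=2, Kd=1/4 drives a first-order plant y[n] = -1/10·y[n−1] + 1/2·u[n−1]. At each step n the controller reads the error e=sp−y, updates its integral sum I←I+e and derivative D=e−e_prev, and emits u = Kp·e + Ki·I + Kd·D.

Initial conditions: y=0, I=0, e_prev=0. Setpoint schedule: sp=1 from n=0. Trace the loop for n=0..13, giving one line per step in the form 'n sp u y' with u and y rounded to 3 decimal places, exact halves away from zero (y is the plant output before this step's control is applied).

0 1 2.250 0.000
1 1 1.469 1.125
2 1 2.632 0.622
3 1 1.841 1.254
4 1 2.523 0.795
5 1 1.947 1.182
6 1 2.415 0.855
7 1 2.023 1.122
8 1 2.347 0.899
9 1 2.078 1.083
10 1 2.301 0.931
11 1 2.116 1.057
12 1 2.269 0.952
13 1 2.142 1.039

(exact arithmetic carried between steps; '≈' marks a value shown rounded to 6 d.p. or computed from one; I and e_prev carry over from the previous line; the table rounds u and y to 3 d.p., halves away from zero)
n=0: y=0, sp=1, e=sp−y=1; I=1, D=e−e_prev=1; u=0·1+2·1+1/4·1=2.25; next y=-1/10·0+1/2·2.25=1.125
n=1: y=1.125, sp=1, e=sp−y=-0.125; I=0.875, D=e−e_prev=-1.125; u=0·(-0.125)+2·0.875+1/4·(-1.125)=1.46875; next y=-1/10·1.125+1/2·1.46875=0.621875
n=2: y=0.621875, sp=1, e=sp−y=0.378125; I=1.253125, D=e−e_prev=0.503125; u=0·0.378125+2·1.253125+1/4·0.503125≈2.632031; next y=-1/10·0.621875+1/2·2.632031≈1.253828
n=3: y≈1.253828, sp=1, e=sp−y≈-0.253828; I≈0.999297, D=e−e_prev≈-0.631953; u=0·(-0.253828)+2·0.999297+1/4·(-0.631953)≈1.840605; next y=-1/10·1.253828+1/2·1.840605≈0.794920
n=4: y≈0.794920, sp=1, e=sp−y≈0.205080; I≈1.204377, D=e−e_prev≈0.458908; u=0·0.205080+2·1.204377+1/4·0.458908≈2.523481; next y=-1/10·0.794920+1/2·2.523481≈1.182248
n=5: y≈1.182248, sp=1, e=sp−y≈-0.182248; I≈1.022128, D=e−e_prev≈-0.387329; u=0·(-0.182248)+2·1.022128+1/4·(-0.387329)≈1.947425; next y=-1/10·1.182248+1/2·1.947425≈0.855488
n=6: y≈0.855488, sp=1, e=sp−y≈0.144512; I≈1.166641, D=e−e_prev≈0.326761; u=0·0.144512+2·1.166641+1/4·0.326761≈2.414972; next y=-1/10·0.855488+1/2·2.414972≈1.121937
n=7: y≈1.121937, sp=1, e=sp−y≈-0.121937; I≈1.044704, D=e−e_prev≈-0.266450; u=0·(-0.121937)+2·1.044704+1/4·(-0.266450)≈2.022795; next y=-1/10·1.121937+1/2·2.022795≈0.899204
n=8: y≈0.899204, sp=1, e=sp−y≈0.100796; I≈1.145500, D=e−e_prev≈0.222734; u=0·0.100796+2·1.145500+1/4·0.222734≈2.346683; next y=-1/10·0.899204+1/2·2.346683≈1.083421
n=9: y≈1.083421, sp=1, e=sp−y≈-0.083421; I≈1.062079, D=e−e_prev≈-0.184218; u=0·(-0.083421)+2·1.062079+1/4·(-0.184218)≈2.078103; next y=-1/10·1.083421+1/2·2.078103≈0.930709
n=10: y≈0.930709, sp=1, e=sp−y≈0.069291; I≈1.131369, D=e−e_prev≈0.152712; u=0·0.069291+2·1.131369+1/4·0.152712≈2.300917; next y=-1/10·0.930709+1/2·2.300917≈1.057387
n=11: y≈1.057387, sp=1, e=sp−y≈-0.057387; I≈1.073982, D=e−e_prev≈-0.126678; u=0·(-0.057387)+2·1.073982+1/4·(-0.126678)≈2.116294; next y=-1/10·1.057387+1/2·2.116294≈0.952408
n=12: y≈0.952408, sp=1, e=sp−y≈0.047592; I≈1.121573, D=e−e_prev≈0.104979; u=0·0.047592+2·1.121573+1/4·0.104979≈2.269392; next y=-1/10·0.952408+1/2·2.269392≈1.039455
n=13: y≈1.039455, sp=1, e=sp−y≈-0.039455; I≈1.082118, D=e−e_prev≈-0.087047; u=0·(-0.039455)+2·1.082118+1/4·(-0.087047)≈2.142475; next y=-1/10·1.039455+1/2·2.142475≈0.967292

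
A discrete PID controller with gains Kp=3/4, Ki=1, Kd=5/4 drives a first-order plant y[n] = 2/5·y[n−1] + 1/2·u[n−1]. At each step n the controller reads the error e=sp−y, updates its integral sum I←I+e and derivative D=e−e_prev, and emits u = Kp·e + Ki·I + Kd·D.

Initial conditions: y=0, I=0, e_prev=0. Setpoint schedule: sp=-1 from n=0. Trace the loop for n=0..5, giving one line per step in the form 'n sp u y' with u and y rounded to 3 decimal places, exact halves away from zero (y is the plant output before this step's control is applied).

0 -1 -3.000 0.000
1 -1 1.750 -1.500
2 -1 -4.950 0.275
3 -1 3.914 -2.365
4 -1 -8.149 1.011
5 -1 8.103 -3.670

(exact arithmetic carried between steps; '≈' marks a value shown rounded to 6 d.p. or computed from one; I and e_prev carry over from the previous line; the table rounds u and y to 3 d.p., halves away from zero)
n=0: y=0, sp=-1, e=sp−y=-1; I=-1, D=e−e_prev=-1; u=3/4·(-1)+1·(-1)+5/4·(-1)=-3; next y=2/5·0+1/2·(-3)=-1.5
n=1: y=-1.5, sp=-1, e=sp−y=0.5; I=-0.5, D=e−e_prev=1.5; u=3/4·0.5+1·(-0.5)+5/4·1.5=1.75; next y=2/5·(-1.5)+1/2·1.75=0.275
n=2: y=0.275, sp=-1, e=sp−y=-1.275; I=-1.775, D=e−e_prev=-1.775; u=3/4·(-1.275)+1·(-1.775)+5/4·(-1.775)=-4.95; next y=2/5·0.275+1/2·(-4.95)=-2.365
n=3: y=-2.365, sp=-1, e=sp−y=1.365; I=-0.41, D=e−e_prev=2.64; u=3/4·1.365+1·(-0.41)+5/4·2.64=3.91375; next y=2/5·(-2.365)+1/2·3.91375=1.010875
n=4: y=1.010875, sp=-1, e=sp−y=-2.010875; I=-2.420875, D=e−e_prev=-3.375875; u=3/4·(-2.010875)+1·(-2.420875)+5/4·(-3.375875)=-8.148875; next y=2/5·1.010875+1/2·(-8.148875)≈-3.670088
n=5: y≈-3.670088, sp=-1, e=sp−y≈2.670088; I≈0.249213, D=e−e_prev≈4.680963; u=3/4·2.670088+1·0.249213+5/4·4.680963≈8.102981; next y=2/5·(-3.670088)+1/2·8.102981≈2.583456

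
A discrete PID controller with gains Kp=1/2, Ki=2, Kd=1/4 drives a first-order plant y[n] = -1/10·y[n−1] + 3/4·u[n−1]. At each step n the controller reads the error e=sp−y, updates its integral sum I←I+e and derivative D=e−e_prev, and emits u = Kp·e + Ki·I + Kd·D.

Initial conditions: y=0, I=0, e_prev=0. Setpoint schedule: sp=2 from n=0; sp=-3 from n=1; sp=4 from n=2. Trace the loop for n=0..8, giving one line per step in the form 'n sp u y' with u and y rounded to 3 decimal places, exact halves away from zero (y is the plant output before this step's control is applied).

0 2 5.500 0.000
1 -3 -16.094 4.125
2 4 36.859 -12.483
3 4 -49.860 28.893
4 4 100.934 -40.284
5 4 -157.828 79.729
6 4 287.418 -126.344
7 4 -478.402 228.198
8 4 838.840 -381.621

(exact arithmetic carried between steps; '≈' marks a value shown rounded to 6 d.p. or computed from one; I and e_prev carry over from the previous line; the table rounds u and y to 3 d.p., halves away from zero)
n=0: y=0, sp=2, e=sp−y=2; I=2, D=e−e_prev=2; u=1/2·2+2·2+1/4·2=5.5; next y=-1/10·0+3/4·5.5=4.125
n=1: y=4.125, sp=-3, e=sp−y=-7.125; I=-5.125, D=e−e_prev=-9.125; u=1/2·(-7.125)+2·(-5.125)+1/4·(-9.125)=-16.09375; next y=-1/10·4.125+3/4·(-16.09375)≈-12.482813
n=2: y≈-12.482813, sp=4, e=sp−y≈16.482813; I≈11.357813, D=e−e_prev≈23.607813; u=1/2·16.482813+2·11.357813+1/4·23.607813≈36.858984; next y=-1/10·(-12.482813)+3/4·36.858984≈28.892520
n=3: y≈28.892520, sp=4, e=sp−y≈-24.892520; I≈-13.534707, D=e−e_prev≈-41.375332; u=1/2·(-24.892520)+2·(-13.534707)+1/4·(-41.375332)≈-49.859507; next y=-1/10·28.892520+3/4·(-49.859507)≈-40.283882
n=4: y≈-40.283882, sp=4, e=sp−y≈44.283882; I≈30.749175, D=e−e_prev≈69.176402; u=1/2·44.283882+2·30.749175+1/4·69.176402≈100.934392; next y=-1/10·(-40.283882)+3/4·100.934392≈79.729182
n=5: y≈79.729182, sp=4, e=sp−y≈-75.729182; I≈-44.980007, D=e−e_prev≈-120.013064; u=1/2·(-75.729182)+2·(-44.980007)+1/4·(-120.013064)≈-157.827871; next y=-1/10·79.729182+3/4·(-157.827871)≈-126.343821
n=6: y≈-126.343821, sp=4, e=sp−y≈130.343821; I≈85.363814, D=e−e_prev≈206.073003; u=1/2·130.343821+2·85.363814+1/4·206.073003≈287.417790; next y=-1/10·(-126.343821)+3/4·287.417790≈228.197724
n=7: y≈228.197724, sp=4, e=sp−y≈-224.197724; I≈-138.833910, D=e−e_prev≈-354.541546; u=1/2·(-224.197724)+2·(-138.833910)+1/4·(-354.541546)≈-478.402069; next y=-1/10·228.197724+3/4·(-478.402069)≈-381.621324
n=8: y≈-381.621324, sp=4, e=sp−y≈385.621324; I≈246.787414, D=e−e_prev≈609.819049; u=1/2·385.621324+2·246.787414+1/4·609.819049≈838.840252; next y=-1/10·(-381.621324)+3/4·838.840252≈667.292322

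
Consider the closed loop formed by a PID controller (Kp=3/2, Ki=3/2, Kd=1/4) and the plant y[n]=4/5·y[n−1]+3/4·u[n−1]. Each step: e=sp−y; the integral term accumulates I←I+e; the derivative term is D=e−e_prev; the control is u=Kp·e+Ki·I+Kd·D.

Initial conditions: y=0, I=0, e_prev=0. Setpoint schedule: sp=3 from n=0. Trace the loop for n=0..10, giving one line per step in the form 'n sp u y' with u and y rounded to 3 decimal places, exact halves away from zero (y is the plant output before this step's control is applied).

(exact arithmetic carried between steps; '≈' marks a value shown rounded to 6 d.p. or computed from one; I and e_prev carry over from the previous line; the table rounds u and y to 3 d.p., halves away from zero)
n=0: y=0, sp=3, e=sp−y=3; I=3, D=e−e_prev=3; u=3/2·3+3/2·3+1/4·3=9.75; next y=4/5·0+3/4·9.75=7.3125
n=1: y=7.3125, sp=3, e=sp−y=-4.3125; I=-1.3125, D=e−e_prev=-7.3125; u=3/2·(-4.3125)+3/2·(-1.3125)+1/4·(-7.3125)=-10.265625; next y=4/5·7.3125+3/4·(-10.265625)≈-1.849219
n=2: y≈-1.849219, sp=3, e=sp−y≈4.849219; I≈3.536719, D=e−e_prev≈9.161719; u=3/2·4.849219+3/2·3.536719+1/4·9.161719≈14.869336; next y=4/5·(-1.849219)+3/4·14.869336≈9.672627
n=3: y≈9.672627, sp=3, e=sp−y≈-6.672627; I≈-3.135908, D=e−e_prev≈-11.521846; u=3/2·(-6.672627)+3/2·(-3.135908)+1/4·(-11.521846)≈-17.593264; next y=4/5·9.672627+3/4·(-17.593264)≈-5.456847
n=4: y≈-5.456847, sp=3, e=sp−y≈8.456847; I≈5.320938, D=e−e_prev≈15.129474; u=3/2·8.456847+3/2·5.320938+1/4·15.129474≈24.449046; next y=4/5·(-5.456847)+3/4·24.449046≈13.971307
n=5: y≈13.971307, sp=3, e=sp−y≈-10.971307; I≈-5.650369, D=e−e_prev≈-19.428154; u=3/2·(-10.971307)+3/2·(-5.650369)+1/4·(-19.428154)≈-29.789552; next y=4/5·13.971307+3/4·(-29.789552)≈-11.165118
n=6: y≈-11.165118, sp=3, e=sp−y≈14.165118; I≈8.514750, D=e−e_prev≈25.136425; u=3/2·14.165118+3/2·8.514750+1/4·25.136425≈40.303908; next y=4/5·(-11.165118)+3/4·40.303908≈21.295837
n=7: y≈21.295837, sp=3, e=sp−y≈-18.295837; I≈-9.781087, D=e−e_prev≈-32.460955; u=3/2·(-18.295837)+3/2·(-9.781087)+1/4·(-32.460955)≈-50.230624; next y=4/5·21.295837+3/4·(-50.230624)≈-20.636299
n=8: y≈-20.636299, sp=3, e=sp−y≈23.636299; I≈13.855212, D=e−e_prev≈41.932135; u=3/2·23.636299+3/2·13.855212+1/4·41.932135≈66.720300; next y=4/5·(-20.636299)+3/4·66.720300≈33.531186
n=9: y≈33.531186, sp=3, e=sp−y≈-30.531186; I≈-16.675974, D=e−e_prev≈-54.167485; u=3/2·(-30.531186)+3/2·(-16.675974)+1/4·(-54.167485)≈-84.352611; next y=4/5·33.531186+3/4·(-84.352611)≈-36.439510
n=10: y≈-36.439510, sp=3, e=sp−y≈39.439510; I≈22.763536, D=e−e_prev≈69.970695; u=3/2·39.439510+3/2·22.763536+1/4·69.970695≈110.797241; next y=4/5·(-36.439510)+3/4·110.797241≈53.946323

0 3 9.750 0.000
1 3 -10.266 7.313
2 3 14.869 -1.849
3 3 -17.593 9.673
4 3 24.449 -5.457
5 3 -29.790 13.971
6 3 40.304 -11.165
7 3 -50.231 21.296
8 3 66.720 -20.636
9 3 -84.353 33.531
10 3 110.797 -36.440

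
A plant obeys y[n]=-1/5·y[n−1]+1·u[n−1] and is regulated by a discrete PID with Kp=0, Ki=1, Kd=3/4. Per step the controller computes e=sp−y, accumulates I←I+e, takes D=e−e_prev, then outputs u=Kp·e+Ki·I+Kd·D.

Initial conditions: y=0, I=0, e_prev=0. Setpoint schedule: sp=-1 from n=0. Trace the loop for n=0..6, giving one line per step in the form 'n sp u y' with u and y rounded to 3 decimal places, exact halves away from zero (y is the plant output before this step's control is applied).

(exact arithmetic carried between steps; '≈' marks a value shown rounded to 6 d.p. or computed from one; I and e_prev carry over from the previous line; the table rounds u and y to 3 d.p., halves away from zero)
n=0: y=0, sp=-1, e=sp−y=-1; I=-1, D=e−e_prev=-1; u=0·(-1)+1·(-1)+3/4·(-1)=-1.75; next y=-1/5·0+1·(-1.75)=-1.75
n=1: y=-1.75, sp=-1, e=sp−y=0.75; I=-0.25, D=e−e_prev=1.75; u=0·0.75+1·(-0.25)+3/4·1.75=1.0625; next y=-1/5·(-1.75)+1·1.0625=1.4125
n=2: y=1.4125, sp=-1, e=sp−y=-2.4125; I=-2.6625, D=e−e_prev=-3.1625; u=0·(-2.4125)+1·(-2.6625)+3/4·(-3.1625)=-5.034375; next y=-1/5·1.4125+1·(-5.034375)=-5.316875
n=3: y=-5.316875, sp=-1, e=sp−y=4.316875; I=1.654375, D=e−e_prev=6.729375; u=0·4.316875+1·1.654375+3/4·6.729375≈6.701406; next y=-1/5·(-5.316875)+1·6.701406≈7.764781
n=4: y≈7.764781, sp=-1, e=sp−y≈-8.764781; I≈-7.110406, D=e−e_prev≈-13.081656; u=0·(-8.764781)+1·(-7.110406)+3/4·(-13.081656)≈-16.921648; next y=-1/5·7.764781+1·(-16.921648)≈-18.474605
n=5: y≈-18.474605, sp=-1, e=sp−y≈17.474605; I≈10.364198, D=e−e_prev≈26.239386; u=0·17.474605+1·10.364198+3/4·26.239386≈30.043738; next y=-1/5·(-18.474605)+1·30.043738≈33.738659
n=6: y≈33.738659, sp=-1, e=sp−y≈-34.738659; I≈-24.374460, D=e−e_prev≈-52.213264; u=0·(-34.738659)+1·(-24.374460)+3/4·(-52.213264)≈-63.534408; next y=-1/5·33.738659+1·(-63.534408)≈-70.282140

0 -1 -1.750 0.000
1 -1 1.063 -1.750
2 -1 -5.034 1.413
3 -1 6.701 -5.317
4 -1 -16.922 7.765
5 -1 30.044 -18.475
6 -1 -63.534 33.739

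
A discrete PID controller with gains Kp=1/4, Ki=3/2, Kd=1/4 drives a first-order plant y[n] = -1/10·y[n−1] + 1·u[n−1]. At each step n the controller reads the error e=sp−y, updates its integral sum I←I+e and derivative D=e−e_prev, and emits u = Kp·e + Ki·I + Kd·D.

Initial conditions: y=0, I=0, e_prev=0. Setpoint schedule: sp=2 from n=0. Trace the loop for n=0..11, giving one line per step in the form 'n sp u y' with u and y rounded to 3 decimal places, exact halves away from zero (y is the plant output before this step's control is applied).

0 2 4.000 0.000
1 2 -1.500 4.000
2 2 8.300 -1.900
3 2 -8.105 8.490
4 2 19.646 -8.954
5 2 -27.274 20.541
6 2 52.027 -29.328
7 2 -82.024 54.959
8 2 144.567 -87.520
9 2 -238.451 153.319
10 2 408.985 -253.783
11 2 -685.408 434.363

(exact arithmetic carried between steps; '≈' marks a value shown rounded to 6 d.p. or computed from one; I and e_prev carry over from the previous line; the table rounds u and y to 3 d.p., halves away from zero)
n=0: y=0, sp=2, e=sp−y=2; I=2, D=e−e_prev=2; u=1/4·2+3/2·2+1/4·2=4; next y=-1/10·0+1·4=4
n=1: y=4, sp=2, e=sp−y=-2; I=0, D=e−e_prev=-4; u=1/4·(-2)+3/2·0+1/4·(-4)=-1.5; next y=-1/10·4+1·(-1.5)=-1.9
n=2: y=-1.9, sp=2, e=sp−y=3.9; I=3.9, D=e−e_prev=5.9; u=1/4·3.9+3/2·3.9+1/4·5.9=8.3; next y=-1/10·(-1.9)+1·8.3=8.49
n=3: y=8.49, sp=2, e=sp−y=-6.49; I=-2.59, D=e−e_prev=-10.39; u=1/4·(-6.49)+3/2·(-2.59)+1/4·(-10.39)=-8.105; next y=-1/10·8.49+1·(-8.105)=-8.954
n=4: y=-8.954, sp=2, e=sp−y=10.954; I=8.364, D=e−e_prev=17.444; u=1/4·10.954+3/2·8.364+1/4·17.444=19.6455; next y=-1/10·(-8.954)+1·19.6455=20.5409
n=5: y=20.5409, sp=2, e=sp−y=-18.5409; I=-10.1769, D=e−e_prev=-29.4949; u=1/4·(-18.5409)+3/2·(-10.1769)+1/4·(-29.4949)=-27.2743; next y=-1/10·20.5409+1·(-27.2743)=-29.32839
n=6: y=-29.32839, sp=2, e=sp−y=31.32839; I=21.15149, D=e−e_prev=49.86929; u=1/4·31.32839+3/2·21.15149+1/4·49.86929=52.026655; next y=-1/10·(-29.32839)+1·52.026655=54.959494
n=7: y=54.959494, sp=2, e=sp−y=-52.959494; I=-31.808004, D=e−e_prev=-84.287884; u=1/4·(-52.959494)+3/2·(-31.808004)+1/4·(-84.287884)≈-82.023851; next y=-1/10·54.959494+1·(-82.023851)≈-87.519800
n=8: y≈-87.519800, sp=2, e=sp−y≈89.519800; I≈57.711796, D=e−e_prev≈142.479294; u=1/4·89.519800+3/2·57.711796+1/4·142.479294≈144.567467; next y=-1/10·(-87.519800)+1·144.567467≈153.319447
n=9: y≈153.319447, sp=2, e=sp−y≈-151.319447; I≈-93.607651, D=e−e_prev≈-240.839247; u=1/4·(-151.319447)+3/2·(-93.607651)+1/4·(-240.839247)≈-238.451151; next y=-1/10·153.319447+1·(-238.451151)≈-253.783095
n=10: y≈-253.783095, sp=2, e=sp−y≈255.783095; I≈162.175444, D=e−e_prev≈407.102543; u=1/4·255.783095+3/2·162.175444+1/4·407.102543≈408.984576; next y=-1/10·(-253.783095)+1·408.984576≈434.362885
n=11: y≈434.362885, sp=2, e=sp−y≈-432.362885; I≈-270.187441, D=e−e_prev≈-688.145981; u=1/4·(-432.362885)+3/2·(-270.187441)+1/4·(-688.145981)≈-685.408378; next y=-1/10·434.362885+1·(-685.408378)≈-728.844667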